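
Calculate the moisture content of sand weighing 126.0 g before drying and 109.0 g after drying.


Formula: MC = (W_wet - W_dry) / W_wet * 100
Water mass = 126.0 - 109.0 = 17.0 g
MC = 17.0 / 126.0 * 100 = 13.4921%

Final answer: 13.4921%


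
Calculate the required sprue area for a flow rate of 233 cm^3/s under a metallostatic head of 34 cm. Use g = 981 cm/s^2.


Formula: v = sqrt(2*g*h), A = Q/v
Velocity: v = sqrt(2 * 981 * 34) = sqrt(66708) = 258.2789 cm/s
Sprue area: A = Q / v = 233 / 258.2789 = 0.9021 cm^2

Answer: 0.9021 cm^2


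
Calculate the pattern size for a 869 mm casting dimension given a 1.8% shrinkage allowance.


Formula: L_pattern = L_casting * (1 + shrinkage_rate/100)
Shrinkage factor = 1 + 1.8/100 = 1.018
L_pattern = 869 mm * 1.018 = 884.6420 mm


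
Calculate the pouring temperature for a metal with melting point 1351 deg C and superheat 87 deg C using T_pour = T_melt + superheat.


Formula: T_pour = T_melt + Superheat
T_pour = 1351 + 87 = 1438 deg C

Final answer: 1438 deg C


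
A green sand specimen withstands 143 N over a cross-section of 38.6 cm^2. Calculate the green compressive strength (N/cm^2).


Formula: Compressive Strength = Force / Area
Strength = 143 N / 38.6 cm^2 = 3.7047 N/cm^2


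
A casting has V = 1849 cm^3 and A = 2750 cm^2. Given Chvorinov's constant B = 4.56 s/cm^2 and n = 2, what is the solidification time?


Formula: t_s = B * (V/A)^n  (Chvorinov's rule, n=2)
Modulus M = V/A = 1849/2750 = 0.672364 cm
M^2 = 0.672364^2 = 0.452073 cm^2
t_s = 4.56 * 0.452073 = 2.0615 s


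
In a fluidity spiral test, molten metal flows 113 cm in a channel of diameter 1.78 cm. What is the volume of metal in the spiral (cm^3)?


Formula: V = pi * (d/2)^2 * L  (cylinder volume)
Radius = 1.78/2 = 0.89 cm
V = pi * 0.89^2 * 113 = 281.1955 cm^3


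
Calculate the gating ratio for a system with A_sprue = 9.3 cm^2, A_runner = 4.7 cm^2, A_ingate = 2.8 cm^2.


Sprue:Runner:Ingate = 1 : 4.7/9.3 : 2.8/9.3 = 1:0.51:0.30


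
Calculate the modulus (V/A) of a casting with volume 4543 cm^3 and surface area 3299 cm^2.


Formula: Casting Modulus M = V / A
M = 4543 cm^3 / 3299 cm^2 = 1.3771 cm


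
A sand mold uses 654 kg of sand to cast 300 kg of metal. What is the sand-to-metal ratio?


Formula: Sand-to-Metal Ratio = W_sand / W_metal
Ratio = 654 kg / 300 kg = 2.1800

Answer: 2.1800


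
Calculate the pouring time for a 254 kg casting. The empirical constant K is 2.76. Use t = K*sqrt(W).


Formula: t = K * sqrt(W)
sqrt(W) = sqrt(254) = 15.93738
t = 2.76 * 15.93738 = 43.9872 s

43.9872 s


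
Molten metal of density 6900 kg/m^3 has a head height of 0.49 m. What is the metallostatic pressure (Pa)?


Formula: P = rho * g * h
rho * g = 6900 * 9.81 = 67689.0 N/m^3
P = 67689.0 * 0.49 = 33167.6100 Pa

Final answer: 33167.6100 Pa


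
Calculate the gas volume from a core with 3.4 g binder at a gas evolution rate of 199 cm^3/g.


Formula: V_gas = W_binder * gas_evolution_rate
V = 3.4 g * 199 cm^3/g = 676.6000 cm^3

676.6000 cm^3


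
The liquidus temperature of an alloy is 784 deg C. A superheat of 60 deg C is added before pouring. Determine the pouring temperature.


Formula: T_pour = T_melt + Superheat
T_pour = 784 + 60 = 844 deg C


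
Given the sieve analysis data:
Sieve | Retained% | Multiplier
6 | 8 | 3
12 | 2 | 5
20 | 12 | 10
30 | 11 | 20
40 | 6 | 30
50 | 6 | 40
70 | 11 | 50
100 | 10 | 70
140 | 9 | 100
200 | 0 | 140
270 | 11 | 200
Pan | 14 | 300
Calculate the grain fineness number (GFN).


Formula: GFN = sum(pct * multiplier) / sum(pct)
sum(pct * multiplier) = 9344
sum(pct) = 100
GFN = 9344 / 100 = 93.44

Final answer: 93.44


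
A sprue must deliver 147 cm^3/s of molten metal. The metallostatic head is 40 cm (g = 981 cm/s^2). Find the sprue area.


Formula: v = sqrt(2*g*h), A = Q/v
Velocity: v = sqrt(2 * 981 * 40) = sqrt(78480) = 280.1428 cm/s
Sprue area: A = Q / v = 147 / 280.1428 = 0.5247 cm^2

Final answer: 0.5247 cm^2


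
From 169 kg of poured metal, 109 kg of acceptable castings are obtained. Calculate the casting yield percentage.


Formula: Casting Yield = (W_good / W_total) * 100
Yield = (109 kg / 169 kg) * 100 = 64.4970%

64.4970%


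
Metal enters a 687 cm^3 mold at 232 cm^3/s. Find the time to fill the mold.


Formula: t_fill = V_mold / Q_flow
t = 687 cm^3 / 232 cm^3/s = 2.9612 s

Final answer: 2.9612 s


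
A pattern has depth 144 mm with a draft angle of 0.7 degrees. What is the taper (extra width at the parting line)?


Formula: taper = depth * tan(draft_angle)
tan(0.7 deg) = 0.0122179
taper = 144 mm * 0.0122179 = 1.7594 mm

Answer: 1.7594 mm


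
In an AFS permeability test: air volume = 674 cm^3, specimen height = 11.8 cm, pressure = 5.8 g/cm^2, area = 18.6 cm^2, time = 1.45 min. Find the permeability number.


Formula: Permeability Number P = (V * H) / (p * A * t)
Numerator: V * H = 674 * 11.8 = 7953.2
Denominator: p * A * t = 5.8 * 18.6 * 1.45 = 156.426
P = 7953.2 / 156.426 = 50.8432


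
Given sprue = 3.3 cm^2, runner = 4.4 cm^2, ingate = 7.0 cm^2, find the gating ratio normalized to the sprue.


Sprue:Runner:Ingate = 1 : 4.4/3.3 : 7.0/3.3 = 1:1.33:2.12


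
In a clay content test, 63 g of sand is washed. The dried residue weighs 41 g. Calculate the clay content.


Formula: Clay% = (W_total - W_washed) / W_total * 100
Clay mass = 63 - 41 = 22 g
Clay% = 22 / 63 * 100 = 34.9206%


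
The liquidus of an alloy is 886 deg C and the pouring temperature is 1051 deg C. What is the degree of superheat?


Formula: Superheat = T_pour - T_melt
Superheat = 1051 - 886 = 165 deg C

165 deg C


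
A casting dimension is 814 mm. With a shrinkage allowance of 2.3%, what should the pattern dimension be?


Formula: L_pattern = L_casting * (1 + shrinkage_rate/100)
Shrinkage factor = 1 + 2.3/100 = 1.023
L_pattern = 814 mm * 1.023 = 832.7220 mm

Answer: 832.7220 mm


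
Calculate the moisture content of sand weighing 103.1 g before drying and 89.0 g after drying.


Formula: MC = (W_wet - W_dry) / W_wet * 100
Water mass = 103.1 - 89.0 = 14.1 g
MC = 14.1 / 103.1 * 100 = 13.6760%

Answer: 13.6760%


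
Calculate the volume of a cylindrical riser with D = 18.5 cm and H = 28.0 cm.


Formula: V = pi * (D/2)^2 * H  (cylinder volume)
Radius = D/2 = 18.5/2 = 9.25 cm
V = pi * 9.25^2 * 28.0 = 7526.4706 cm^3

7526.4706 cm^3


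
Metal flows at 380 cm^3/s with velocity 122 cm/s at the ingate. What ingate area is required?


Formula: A_ingate = Q / v  (continuity equation)
A = 380 cm^3/s / 122 cm/s = 3.1148 cm^2

Final answer: 3.1148 cm^2


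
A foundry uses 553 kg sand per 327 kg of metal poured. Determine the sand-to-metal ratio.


Formula: Sand-to-Metal Ratio = W_sand / W_metal
Ratio = 553 kg / 327 kg = 1.6911


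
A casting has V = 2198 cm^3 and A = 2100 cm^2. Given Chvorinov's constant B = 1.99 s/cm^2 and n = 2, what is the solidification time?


Formula: t_s = B * (V/A)^n  (Chvorinov's rule, n=2)
Modulus M = V/A = 2198/2100 = 1.046667 cm
M^2 = 1.046667^2 = 1.095512 cm^2
t_s = 1.99 * 1.095512 = 2.1801 s

Final answer: 2.1801 s


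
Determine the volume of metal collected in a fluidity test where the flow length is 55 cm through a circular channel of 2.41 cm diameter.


Formula: V = pi * (d/2)^2 * L  (cylinder volume)
Radius = 2.41/2 = 1.205 cm
V = pi * 1.205^2 * 55 = 250.8919 cm^3


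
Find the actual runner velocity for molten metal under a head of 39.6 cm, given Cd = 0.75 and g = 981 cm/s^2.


Formula: v = Cd * sqrt(2 * g * h)  (Torricelli with discharge coefficient)
2*g*h = 2 * 981 * 39.6 = 77695.2 cm^2/s^2
sqrt(77695.2) = 278.73859 cm/s
v = 0.75 * 278.73859 = 209.0539 cm/s

Answer: 209.0539 cm/s


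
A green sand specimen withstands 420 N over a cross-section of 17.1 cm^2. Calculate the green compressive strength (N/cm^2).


Formula: Compressive Strength = Force / Area
Strength = 420 N / 17.1 cm^2 = 24.5614 N/cm^2

24.5614 N/cm^2


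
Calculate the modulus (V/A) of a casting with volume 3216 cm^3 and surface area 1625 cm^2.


Formula: Casting Modulus M = V / A
M = 3216 cm^3 / 1625 cm^2 = 1.9791 cm

1.9791 cm


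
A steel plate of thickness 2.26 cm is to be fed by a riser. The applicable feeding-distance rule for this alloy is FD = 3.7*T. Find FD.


Formula: FD = 3.7 * T  (riser feeding-distance rule)
FD = 3.7 * 2.26 cm = 8.3620 cm


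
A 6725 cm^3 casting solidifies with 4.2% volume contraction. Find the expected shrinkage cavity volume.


Formula: V_shrink = V_casting * shrinkage_pct / 100
V_shrink = 6725 cm^3 * 4.2 / 100 = 282.4500 cm^3

Final answer: 282.4500 cm^3


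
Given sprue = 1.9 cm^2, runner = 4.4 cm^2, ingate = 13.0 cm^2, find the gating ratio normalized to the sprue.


Sprue:Runner:Ingate = 1 : 4.4/1.9 : 13.0/1.9 = 1:2.32:6.84


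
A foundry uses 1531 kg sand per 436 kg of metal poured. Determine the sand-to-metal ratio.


Formula: Sand-to-Metal Ratio = W_sand / W_metal
Ratio = 1531 kg / 436 kg = 3.5115

Final answer: 3.5115


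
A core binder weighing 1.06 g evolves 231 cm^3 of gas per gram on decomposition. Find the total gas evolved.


Formula: V_gas = W_binder * gas_evolution_rate
V = 1.06 g * 231 cm^3/g = 244.8600 cm^3

Final answer: 244.8600 cm^3


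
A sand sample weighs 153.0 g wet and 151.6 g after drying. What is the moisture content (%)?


Formula: MC = (W_wet - W_dry) / W_wet * 100
Water mass = 153.0 - 151.6 = 1.4 g
MC = 1.4 / 153.0 * 100 = 0.9150%

Final answer: 0.9150%


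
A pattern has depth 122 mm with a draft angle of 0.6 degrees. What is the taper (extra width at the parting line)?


Formula: taper = depth * tan(draft_angle)
tan(0.6 deg) = 0.0104724
taper = 122 mm * 0.0104724 = 1.2776 mm


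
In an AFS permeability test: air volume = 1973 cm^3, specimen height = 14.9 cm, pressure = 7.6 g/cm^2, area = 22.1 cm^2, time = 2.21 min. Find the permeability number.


Formula: Permeability Number P = (V * H) / (p * A * t)
Numerator: V * H = 1973 * 14.9 = 29397.7
Denominator: p * A * t = 7.6 * 22.1 * 2.21 = 371.1916
P = 29397.7 / 371.1916 = 79.1982

Final answer: 79.1982


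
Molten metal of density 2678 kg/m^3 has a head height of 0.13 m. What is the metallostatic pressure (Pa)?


Formula: P = rho * g * h
rho * g = 2678 * 9.81 = 26271.18 N/m^3
P = 26271.18 * 0.13 = 3415.2534 Pa


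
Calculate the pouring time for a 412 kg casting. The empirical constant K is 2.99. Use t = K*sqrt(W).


Formula: t = K * sqrt(W)
sqrt(W) = sqrt(412) = 20.29778
t = 2.99 * 20.29778 = 60.6904 s


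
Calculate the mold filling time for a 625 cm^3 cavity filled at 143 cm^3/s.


Formula: t_fill = V_mold / Q_flow
t = 625 cm^3 / 143 cm^3/s = 4.3706 s


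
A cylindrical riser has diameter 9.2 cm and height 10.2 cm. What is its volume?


Formula: V = pi * (D/2)^2 * H  (cylinder volume)
Radius = D/2 = 9.2/2 = 4.6 cm
V = pi * 4.6^2 * 10.2 = 678.0562 cm^3

Final answer: 678.0562 cm^3


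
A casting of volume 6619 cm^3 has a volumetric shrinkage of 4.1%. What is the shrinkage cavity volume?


Formula: V_shrink = V_casting * shrinkage_pct / 100
V_shrink = 6619 cm^3 * 4.1 / 100 = 271.3790 cm^3


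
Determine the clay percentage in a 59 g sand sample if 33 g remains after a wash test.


Formula: Clay% = (W_total - W_washed) / W_total * 100
Clay mass = 59 - 33 = 26 g
Clay% = 26 / 59 * 100 = 44.0678%

44.0678%


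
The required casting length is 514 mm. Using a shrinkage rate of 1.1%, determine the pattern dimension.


Formula: L_pattern = L_casting * (1 + shrinkage_rate/100)
Shrinkage factor = 1 + 1.1/100 = 1.011
L_pattern = 514 mm * 1.011 = 519.6540 mm

519.6540 mm


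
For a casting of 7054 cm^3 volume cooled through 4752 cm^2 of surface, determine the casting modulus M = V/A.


Formula: Casting Modulus M = V / A
M = 7054 cm^3 / 4752 cm^2 = 1.4844 cm

Answer: 1.4844 cm


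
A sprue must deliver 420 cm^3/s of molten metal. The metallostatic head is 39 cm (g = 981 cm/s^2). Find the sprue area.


Formula: v = sqrt(2*g*h), A = Q/v
Velocity: v = sqrt(2 * 981 * 39) = sqrt(76518) = 276.6189 cm/s
Sprue area: A = Q / v = 420 / 276.6189 = 1.5183 cm^2


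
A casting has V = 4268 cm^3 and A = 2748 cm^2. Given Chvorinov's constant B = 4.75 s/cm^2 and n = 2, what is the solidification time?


Formula: t_s = B * (V/A)^n  (Chvorinov's rule, n=2)
Modulus M = V/A = 4268/2748 = 1.553130 cm
M^2 = 1.553130^2 = 2.412213 cm^2
t_s = 4.75 * 2.412213 = 11.4580 s


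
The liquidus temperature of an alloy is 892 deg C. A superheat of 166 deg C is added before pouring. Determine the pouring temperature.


Formula: T_pour = T_melt + Superheat
T_pour = 892 + 166 = 1058 deg C

Answer: 1058 deg C


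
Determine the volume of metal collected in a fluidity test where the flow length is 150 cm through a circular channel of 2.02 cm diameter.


Formula: V = pi * (d/2)^2 * L  (cylinder volume)
Radius = 2.02/2 = 1.01 cm
V = pi * 1.01^2 * 150 = 480.7108 cm^3


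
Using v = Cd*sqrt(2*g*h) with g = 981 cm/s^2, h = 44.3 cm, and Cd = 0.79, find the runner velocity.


Formula: v = Cd * sqrt(2 * g * h)  (Torricelli with discharge coefficient)
2*g*h = 2 * 981 * 44.3 = 86916.6 cm^2/s^2
sqrt(86916.6) = 294.81621 cm/s
v = 0.79 * 294.81621 = 232.9048 cm/s

232.9048 cm/s


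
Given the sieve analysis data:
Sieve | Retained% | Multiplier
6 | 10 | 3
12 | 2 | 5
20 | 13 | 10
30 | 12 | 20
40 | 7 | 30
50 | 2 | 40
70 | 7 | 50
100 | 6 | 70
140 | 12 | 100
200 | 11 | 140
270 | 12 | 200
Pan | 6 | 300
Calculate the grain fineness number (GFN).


Formula: GFN = sum(pct * multiplier) / sum(pct)
sum(pct * multiplier) = 8410
sum(pct) = 100
GFN = 8410 / 100 = 84.10

Final answer: 84.10


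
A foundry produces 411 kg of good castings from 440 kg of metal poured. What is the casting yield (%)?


Formula: Casting Yield = (W_good / W_total) * 100
Yield = (411 kg / 440 kg) * 100 = 93.4091%


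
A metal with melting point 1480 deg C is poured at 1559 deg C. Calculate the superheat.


Formula: Superheat = T_pour - T_melt
Superheat = 1559 - 1480 = 79 deg C

Final answer: 79 deg C


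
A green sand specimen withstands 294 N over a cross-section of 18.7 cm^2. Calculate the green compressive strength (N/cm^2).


Formula: Compressive Strength = Force / Area
Strength = 294 N / 18.7 cm^2 = 15.7219 N/cm^2

Final answer: 15.7219 N/cm^2


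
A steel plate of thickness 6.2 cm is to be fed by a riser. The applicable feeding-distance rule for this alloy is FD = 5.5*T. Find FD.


Formula: FD = 5.5 * T  (riser feeding-distance rule)
FD = 5.5 * 6.2 cm = 34.1000 cm

Final answer: 34.1000 cm


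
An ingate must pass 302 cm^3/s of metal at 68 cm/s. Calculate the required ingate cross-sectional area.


Formula: A_ingate = Q / v  (continuity equation)
A = 302 cm^3/s / 68 cm/s = 4.4412 cm^2

Final answer: 4.4412 cm^2


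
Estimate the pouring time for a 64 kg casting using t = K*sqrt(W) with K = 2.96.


Formula: t = K * sqrt(W)
sqrt(W) = sqrt(64) = 8.00000
t = 2.96 * 8.00000 = 23.6800 s


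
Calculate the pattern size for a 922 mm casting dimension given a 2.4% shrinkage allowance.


Formula: L_pattern = L_casting * (1 + shrinkage_rate/100)
Shrinkage factor = 1 + 2.4/100 = 1.024
L_pattern = 922 mm * 1.024 = 944.1280 mm


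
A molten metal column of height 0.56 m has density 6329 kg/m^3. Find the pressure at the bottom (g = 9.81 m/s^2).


Formula: P = rho * g * h
rho * g = 6329 * 9.81 = 62087.49 N/m^3
P = 62087.49 * 0.56 = 34768.9944 Pa


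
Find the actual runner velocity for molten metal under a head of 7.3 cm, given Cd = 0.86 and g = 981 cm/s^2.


Formula: v = Cd * sqrt(2 * g * h)  (Torricelli with discharge coefficient)
2*g*h = 2 * 981 * 7.3 = 14322.6 cm^2/s^2
sqrt(14322.6) = 119.67707 cm/s
v = 0.86 * 119.67707 = 102.9223 cm/s

Answer: 102.9223 cm/s


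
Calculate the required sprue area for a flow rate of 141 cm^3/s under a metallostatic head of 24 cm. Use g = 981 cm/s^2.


Formula: v = sqrt(2*g*h), A = Q/v
Velocity: v = sqrt(2 * 981 * 24) = sqrt(47088) = 216.9977 cm/s
Sprue area: A = Q / v = 141 / 216.9977 = 0.6498 cm^2

Final answer: 0.6498 cm^2


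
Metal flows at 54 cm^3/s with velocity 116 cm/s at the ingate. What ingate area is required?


Formula: A_ingate = Q / v  (continuity equation)
A = 54 cm^3/s / 116 cm/s = 0.4655 cm^2


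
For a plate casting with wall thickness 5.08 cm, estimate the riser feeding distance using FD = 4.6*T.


Formula: FD = 4.6 * T  (riser feeding-distance rule)
FD = 4.6 * 5.08 cm = 23.3680 cm

23.3680 cm


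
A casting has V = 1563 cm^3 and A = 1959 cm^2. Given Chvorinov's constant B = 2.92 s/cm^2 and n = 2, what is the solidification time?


Formula: t_s = B * (V/A)^n  (Chvorinov's rule, n=2)
Modulus M = V/A = 1563/1959 = 0.797856 cm
M^2 = 0.797856^2 = 0.636574 cm^2
t_s = 2.92 * 0.636574 = 1.8588 s

Final answer: 1.8588 s


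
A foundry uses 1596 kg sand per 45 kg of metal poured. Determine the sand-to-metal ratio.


Formula: Sand-to-Metal Ratio = W_sand / W_metal
Ratio = 1596 kg / 45 kg = 35.4667

Answer: 35.4667


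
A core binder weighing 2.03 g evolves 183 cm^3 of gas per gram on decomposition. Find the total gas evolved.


Formula: V_gas = W_binder * gas_evolution_rate
V = 2.03 g * 183 cm^3/g = 371.4900 cm^3

371.4900 cm^3


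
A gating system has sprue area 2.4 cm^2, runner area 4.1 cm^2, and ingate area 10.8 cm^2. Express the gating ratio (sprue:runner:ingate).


Sprue:Runner:Ingate = 1 : 4.1/2.4 : 10.8/2.4 = 1:1.71:4.50

Final answer: 1:1.71:4.50


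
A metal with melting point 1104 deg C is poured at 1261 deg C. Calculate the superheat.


Formula: Superheat = T_pour - T_melt
Superheat = 1261 - 1104 = 157 deg C

Final answer: 157 deg C


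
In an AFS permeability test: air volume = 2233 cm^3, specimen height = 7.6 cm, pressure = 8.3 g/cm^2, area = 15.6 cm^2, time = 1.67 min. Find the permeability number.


Formula: Permeability Number P = (V * H) / (p * A * t)
Numerator: V * H = 2233 * 7.6 = 16970.8
Denominator: p * A * t = 8.3 * 15.6 * 1.67 = 216.2316
P = 16970.8 / 216.2316 = 78.4844


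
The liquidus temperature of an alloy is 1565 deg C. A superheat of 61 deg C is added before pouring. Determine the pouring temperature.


Formula: T_pour = T_melt + Superheat
T_pour = 1565 + 61 = 1626 deg C


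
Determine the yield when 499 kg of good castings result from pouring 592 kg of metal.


Formula: Casting Yield = (W_good / W_total) * 100
Yield = (499 kg / 592 kg) * 100 = 84.2905%

Answer: 84.2905%


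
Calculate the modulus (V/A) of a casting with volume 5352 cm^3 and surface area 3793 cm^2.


Formula: Casting Modulus M = V / A
M = 5352 cm^3 / 3793 cm^2 = 1.4110 cm

1.4110 cm


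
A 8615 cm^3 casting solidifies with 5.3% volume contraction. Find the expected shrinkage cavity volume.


Formula: V_shrink = V_casting * shrinkage_pct / 100
V_shrink = 8615 cm^3 * 5.3 / 100 = 456.5950 cm^3

456.5950 cm^3


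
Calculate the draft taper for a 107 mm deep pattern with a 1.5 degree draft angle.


Formula: taper = depth * tan(draft_angle)
tan(1.5 deg) = 0.0261859
taper = 107 mm * 0.0261859 = 2.8019 mm

2.8019 mm


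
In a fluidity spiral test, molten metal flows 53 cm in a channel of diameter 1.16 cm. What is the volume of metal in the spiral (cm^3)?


Formula: V = pi * (d/2)^2 * L  (cylinder volume)
Radius = 1.16/2 = 0.58 cm
V = pi * 0.58^2 * 53 = 56.0121 cm^3

Answer: 56.0121 cm^3


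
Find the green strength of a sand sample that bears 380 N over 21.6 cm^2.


Formula: Compressive Strength = Force / Area
Strength = 380 N / 21.6 cm^2 = 17.5926 N/cm^2


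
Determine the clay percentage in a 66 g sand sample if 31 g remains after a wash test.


Formula: Clay% = (W_total - W_washed) / W_total * 100
Clay mass = 66 - 31 = 35 g
Clay% = 35 / 66 * 100 = 53.0303%

Final answer: 53.0303%


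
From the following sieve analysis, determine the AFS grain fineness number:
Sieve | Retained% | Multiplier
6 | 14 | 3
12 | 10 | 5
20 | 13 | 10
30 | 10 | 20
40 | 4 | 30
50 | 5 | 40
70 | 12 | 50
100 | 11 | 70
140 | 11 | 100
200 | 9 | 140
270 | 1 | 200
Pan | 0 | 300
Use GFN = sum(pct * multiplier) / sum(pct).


Formula: GFN = sum(pct * multiplier) / sum(pct)
sum(pct * multiplier) = 4672
sum(pct) = 100
GFN = 4672 / 100 = 46.72

Answer: 46.72


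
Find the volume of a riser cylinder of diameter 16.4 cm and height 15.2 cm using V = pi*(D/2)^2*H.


Formula: V = pi * (D/2)^2 * H  (cylinder volume)
Radius = D/2 = 16.4/2 = 8.2 cm
V = pi * 8.2^2 * 15.2 = 3210.8585 cm^3


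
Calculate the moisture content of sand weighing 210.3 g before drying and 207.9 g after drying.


Formula: MC = (W_wet - W_dry) / W_wet * 100
Water mass = 210.3 - 207.9 = 2.4 g
MC = 2.4 / 210.3 * 100 = 1.1412%

1.1412%


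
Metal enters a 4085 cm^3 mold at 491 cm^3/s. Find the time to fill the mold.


Formula: t_fill = V_mold / Q_flow
t = 4085 cm^3 / 491 cm^3/s = 8.3198 s


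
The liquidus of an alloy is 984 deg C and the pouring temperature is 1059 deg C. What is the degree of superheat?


Formula: Superheat = T_pour - T_melt
Superheat = 1059 - 984 = 75 deg C

75 deg C


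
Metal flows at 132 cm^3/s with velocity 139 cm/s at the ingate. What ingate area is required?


Formula: A_ingate = Q / v  (continuity equation)
A = 132 cm^3/s / 139 cm/s = 0.9496 cm^2

0.9496 cm^2


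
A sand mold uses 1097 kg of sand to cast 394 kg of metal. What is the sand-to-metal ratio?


Formula: Sand-to-Metal Ratio = W_sand / W_metal
Ratio = 1097 kg / 394 kg = 2.7843


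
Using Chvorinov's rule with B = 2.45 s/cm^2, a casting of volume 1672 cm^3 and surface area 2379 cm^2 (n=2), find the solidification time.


Formula: t_s = B * (V/A)^n  (Chvorinov's rule, n=2)
Modulus M = V/A = 1672/2379 = 0.702816 cm
M^2 = 0.702816^2 = 0.493950 cm^2
t_s = 2.45 * 0.493950 = 1.2102 s

1.2102 s


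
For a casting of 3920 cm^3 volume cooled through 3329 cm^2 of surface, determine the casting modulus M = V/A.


Formula: Casting Modulus M = V / A
M = 3920 cm^3 / 3329 cm^2 = 1.1775 cm

1.1775 cm


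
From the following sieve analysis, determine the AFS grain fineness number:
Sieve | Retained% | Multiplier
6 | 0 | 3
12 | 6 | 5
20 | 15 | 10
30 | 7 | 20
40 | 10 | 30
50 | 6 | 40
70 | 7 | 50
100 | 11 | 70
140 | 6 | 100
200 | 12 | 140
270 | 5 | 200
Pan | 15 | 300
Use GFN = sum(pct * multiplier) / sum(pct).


Formula: GFN = sum(pct * multiplier) / sum(pct)
sum(pct * multiplier) = 9760
sum(pct) = 100
GFN = 9760 / 100 = 97.60

Final answer: 97.60


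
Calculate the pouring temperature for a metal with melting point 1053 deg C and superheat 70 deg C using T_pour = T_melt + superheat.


Formula: T_pour = T_melt + Superheat
T_pour = 1053 + 70 = 1123 deg C

Answer: 1123 deg C


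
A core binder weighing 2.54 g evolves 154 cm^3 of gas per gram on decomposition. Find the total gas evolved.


Formula: V_gas = W_binder * gas_evolution_rate
V = 2.54 g * 154 cm^3/g = 391.1600 cm^3

Final answer: 391.1600 cm^3


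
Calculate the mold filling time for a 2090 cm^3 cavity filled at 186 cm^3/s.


Formula: t_fill = V_mold / Q_flow
t = 2090 cm^3 / 186 cm^3/s = 11.2366 s

11.2366 s


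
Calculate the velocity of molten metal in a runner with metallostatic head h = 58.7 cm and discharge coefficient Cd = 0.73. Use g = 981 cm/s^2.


Formula: v = Cd * sqrt(2 * g * h)  (Torricelli with discharge coefficient)
2*g*h = 2 * 981 * 58.7 = 115169.4 cm^2/s^2
sqrt(115169.4) = 339.36617 cm/s
v = 0.73 * 339.36617 = 247.7373 cm/s

247.7373 cm/s


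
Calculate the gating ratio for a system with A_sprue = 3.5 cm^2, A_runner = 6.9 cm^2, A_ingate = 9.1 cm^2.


Sprue:Runner:Ingate = 1 : 6.9/3.5 : 9.1/3.5 = 1:1.97:2.60

Answer: 1:1.97:2.60


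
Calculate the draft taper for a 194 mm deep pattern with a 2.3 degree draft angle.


Formula: taper = depth * tan(draft_angle)
tan(2.3 deg) = 0.0401641
taper = 194 mm * 0.0401641 = 7.7918 mm

7.7918 mm


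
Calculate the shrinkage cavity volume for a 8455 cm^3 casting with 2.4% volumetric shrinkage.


Formula: V_shrink = V_casting * shrinkage_pct / 100
V_shrink = 8455 cm^3 * 2.4 / 100 = 202.9200 cm^3

Final answer: 202.9200 cm^3


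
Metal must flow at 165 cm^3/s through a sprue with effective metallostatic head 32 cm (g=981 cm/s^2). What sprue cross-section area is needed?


Formula: v = sqrt(2*g*h), A = Q/v
Velocity: v = sqrt(2 * 981 * 32) = sqrt(62784) = 250.5674 cm/s
Sprue area: A = Q / v = 165 / 250.5674 = 0.6585 cm^2


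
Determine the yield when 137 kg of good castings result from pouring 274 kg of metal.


Formula: Casting Yield = (W_good / W_total) * 100
Yield = (137 kg / 274 kg) * 100 = 50.0000%


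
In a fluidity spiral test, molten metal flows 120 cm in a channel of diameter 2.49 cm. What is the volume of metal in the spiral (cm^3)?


Formula: V = pi * (d/2)^2 * L  (cylinder volume)
Radius = 2.49/2 = 1.245 cm
V = pi * 1.245^2 * 120 = 584.3457 cm^3

Answer: 584.3457 cm^3


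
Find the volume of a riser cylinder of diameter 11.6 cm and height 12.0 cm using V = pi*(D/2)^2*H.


Formula: V = pi * (D/2)^2 * H  (cylinder volume)
Radius = D/2 = 11.6/2 = 5.8 cm
V = pi * 5.8^2 * 12.0 = 1268.1981 cm^3

Answer: 1268.1981 cm^3


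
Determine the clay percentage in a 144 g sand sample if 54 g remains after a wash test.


Formula: Clay% = (W_total - W_washed) / W_total * 100
Clay mass = 144 - 54 = 90 g
Clay% = 90 / 144 * 100 = 62.5000%

Answer: 62.5000%


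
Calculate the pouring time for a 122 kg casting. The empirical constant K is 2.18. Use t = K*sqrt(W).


Formula: t = K * sqrt(W)
sqrt(W) = sqrt(122) = 11.04536
t = 2.18 * 11.04536 = 24.0789 s


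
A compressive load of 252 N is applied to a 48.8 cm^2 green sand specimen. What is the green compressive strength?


Formula: Compressive Strength = Force / Area
Strength = 252 N / 48.8 cm^2 = 5.1639 N/cm^2

5.1639 N/cm^2


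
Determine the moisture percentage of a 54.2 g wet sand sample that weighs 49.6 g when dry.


Formula: MC = (W_wet - W_dry) / W_wet * 100
Water mass = 54.2 - 49.6 = 4.6 g
MC = 4.6 / 54.2 * 100 = 8.4871%

Final answer: 8.4871%


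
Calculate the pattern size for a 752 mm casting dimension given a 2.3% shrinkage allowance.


Formula: L_pattern = L_casting * (1 + shrinkage_rate/100)
Shrinkage factor = 1 + 2.3/100 = 1.023
L_pattern = 752 mm * 1.023 = 769.2960 mm

Final answer: 769.2960 mm


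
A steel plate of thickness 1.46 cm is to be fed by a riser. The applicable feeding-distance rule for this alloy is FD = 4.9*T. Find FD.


Formula: FD = 4.9 * T  (riser feeding-distance rule)
FD = 4.9 * 1.46 cm = 7.1540 cm

7.1540 cm


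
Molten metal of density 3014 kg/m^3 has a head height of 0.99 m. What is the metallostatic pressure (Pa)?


Formula: P = rho * g * h
rho * g = 3014 * 9.81 = 29567.34 N/m^3
P = 29567.34 * 0.99 = 29271.6666 Pa

Final answer: 29271.6666 Pa


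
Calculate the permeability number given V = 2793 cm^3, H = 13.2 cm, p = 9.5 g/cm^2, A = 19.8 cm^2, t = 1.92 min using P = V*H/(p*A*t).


Formula: Permeability Number P = (V * H) / (p * A * t)
Numerator: V * H = 2793 * 13.2 = 36867.6
Denominator: p * A * t = 9.5 * 19.8 * 1.92 = 361.152
P = 36867.6 / 361.152 = 102.0833

Answer: 102.0833


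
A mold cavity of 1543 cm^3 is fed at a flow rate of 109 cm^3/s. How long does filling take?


Formula: t_fill = V_mold / Q_flow
t = 1543 cm^3 / 109 cm^3/s = 14.1560 s


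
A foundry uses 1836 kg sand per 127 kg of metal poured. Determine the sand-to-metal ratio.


Formula: Sand-to-Metal Ratio = W_sand / W_metal
Ratio = 1836 kg / 127 kg = 14.4567


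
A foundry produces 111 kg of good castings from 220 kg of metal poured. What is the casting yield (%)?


Formula: Casting Yield = (W_good / W_total) * 100
Yield = (111 kg / 220 kg) * 100 = 50.4545%

Answer: 50.4545%


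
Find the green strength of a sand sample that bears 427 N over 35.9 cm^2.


Formula: Compressive Strength = Force / Area
Strength = 427 N / 35.9 cm^2 = 11.8942 N/cm^2


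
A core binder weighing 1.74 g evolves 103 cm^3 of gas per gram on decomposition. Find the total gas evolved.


Formula: V_gas = W_binder * gas_evolution_rate
V = 1.74 g * 103 cm^3/g = 179.2200 cm^3


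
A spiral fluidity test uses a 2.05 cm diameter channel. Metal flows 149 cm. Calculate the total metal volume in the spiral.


Formula: V = pi * (d/2)^2 * L  (cylinder volume)
Radius = 2.05/2 = 1.025 cm
V = pi * 1.025^2 * 149 = 491.7947 cm^3


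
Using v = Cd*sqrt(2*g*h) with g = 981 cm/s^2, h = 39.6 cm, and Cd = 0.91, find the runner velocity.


Formula: v = Cd * sqrt(2 * g * h)  (Torricelli with discharge coefficient)
2*g*h = 2 * 981 * 39.6 = 77695.2 cm^2/s^2
sqrt(77695.2) = 278.73859 cm/s
v = 0.91 * 278.73859 = 253.6521 cm/s

Final answer: 253.6521 cm/s


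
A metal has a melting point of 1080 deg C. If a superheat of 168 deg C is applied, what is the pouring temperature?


Formula: T_pour = T_melt + Superheat
T_pour = 1080 + 168 = 1248 deg C

Final answer: 1248 deg C


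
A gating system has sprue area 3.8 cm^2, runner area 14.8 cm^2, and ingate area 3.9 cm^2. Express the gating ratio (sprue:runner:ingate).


Sprue:Runner:Ingate = 1 : 14.8/3.8 : 3.9/3.8 = 1:3.89:1.03

Final answer: 1:3.89:1.03


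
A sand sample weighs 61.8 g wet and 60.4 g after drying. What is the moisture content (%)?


Formula: MC = (W_wet - W_dry) / W_wet * 100
Water mass = 61.8 - 60.4 = 1.4 g
MC = 1.4 / 61.8 * 100 = 2.2654%


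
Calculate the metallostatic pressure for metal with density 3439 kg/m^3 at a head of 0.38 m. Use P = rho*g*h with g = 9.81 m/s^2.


Formula: P = rho * g * h
rho * g = 3439 * 9.81 = 33736.59 N/m^3
P = 33736.59 * 0.38 = 12819.9042 Pa

Final answer: 12819.9042 Pa


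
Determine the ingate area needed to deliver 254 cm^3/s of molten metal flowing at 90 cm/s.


Formula: A_ingate = Q / v  (continuity equation)
A = 254 cm^3/s / 90 cm/s = 2.8222 cm^2


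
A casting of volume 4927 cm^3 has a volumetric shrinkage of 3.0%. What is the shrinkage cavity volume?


Formula: V_shrink = V_casting * shrinkage_pct / 100
V_shrink = 4927 cm^3 * 3.0 / 100 = 147.8100 cm^3

147.8100 cm^3


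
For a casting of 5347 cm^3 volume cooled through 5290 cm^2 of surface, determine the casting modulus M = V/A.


Formula: Casting Modulus M = V / A
M = 5347 cm^3 / 5290 cm^2 = 1.0108 cm

1.0108 cm


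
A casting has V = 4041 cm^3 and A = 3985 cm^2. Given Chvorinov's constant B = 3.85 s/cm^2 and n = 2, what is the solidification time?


Formula: t_s = B * (V/A)^n  (Chvorinov's rule, n=2)
Modulus M = V/A = 4041/3985 = 1.014053 cm
M^2 = 1.014053^2 = 1.028303 cm^2
t_s = 3.85 * 1.028303 = 3.9590 s

Answer: 3.9590 s


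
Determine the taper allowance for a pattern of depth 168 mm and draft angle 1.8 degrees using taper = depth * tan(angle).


Formula: taper = depth * tan(draft_angle)
tan(1.8 deg) = 0.0314263
taper = 168 mm * 0.0314263 = 5.2796 mm

5.2796 mm


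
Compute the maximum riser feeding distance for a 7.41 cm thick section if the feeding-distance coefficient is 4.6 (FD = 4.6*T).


Formula: FD = 4.6 * T  (riser feeding-distance rule)
FD = 4.6 * 7.41 cm = 34.0860 cm

Final answer: 34.0860 cm


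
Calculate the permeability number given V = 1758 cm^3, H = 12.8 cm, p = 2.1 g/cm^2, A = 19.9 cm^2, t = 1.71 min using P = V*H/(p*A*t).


Formula: Permeability Number P = (V * H) / (p * A * t)
Numerator: V * H = 1758 * 12.8 = 22502.4
Denominator: p * A * t = 2.1 * 19.9 * 1.71 = 71.4609
P = 22502.4 / 71.4609 = 314.8911

Final answer: 314.8911


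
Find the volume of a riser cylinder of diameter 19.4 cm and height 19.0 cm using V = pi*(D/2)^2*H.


Formula: V = pi * (D/2)^2 * H  (cylinder volume)
Radius = D/2 = 19.4/2 = 9.7 cm
V = pi * 9.7^2 * 19.0 = 5616.2566 cm^3

Answer: 5616.2566 cm^3


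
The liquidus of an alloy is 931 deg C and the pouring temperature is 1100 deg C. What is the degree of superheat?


Formula: Superheat = T_pour - T_melt
Superheat = 1100 - 931 = 169 deg C

169 deg C


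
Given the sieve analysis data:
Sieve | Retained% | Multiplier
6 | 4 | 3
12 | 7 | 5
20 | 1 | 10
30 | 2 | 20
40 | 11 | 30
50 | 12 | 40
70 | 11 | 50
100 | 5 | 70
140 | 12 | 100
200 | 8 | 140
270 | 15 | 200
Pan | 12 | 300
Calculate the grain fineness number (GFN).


Formula: GFN = sum(pct * multiplier) / sum(pct)
sum(pct * multiplier) = 10727
sum(pct) = 100
GFN = 10727 / 100 = 107.27

Final answer: 107.27


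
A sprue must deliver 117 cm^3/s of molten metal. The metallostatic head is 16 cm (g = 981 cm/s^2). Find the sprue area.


Formula: v = sqrt(2*g*h), A = Q/v
Velocity: v = sqrt(2 * 981 * 16) = sqrt(31392) = 177.1779 cm/s
Sprue area: A = Q / v = 117 / 177.1779 = 0.6604 cm^2


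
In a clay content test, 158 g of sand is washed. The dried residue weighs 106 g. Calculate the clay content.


Formula: Clay% = (W_total - W_washed) / W_total * 100
Clay mass = 158 - 106 = 52 g
Clay% = 52 / 158 * 100 = 32.9114%


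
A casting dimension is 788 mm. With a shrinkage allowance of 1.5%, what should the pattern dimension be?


Formula: L_pattern = L_casting * (1 + shrinkage_rate/100)
Shrinkage factor = 1 + 1.5/100 = 1.015
L_pattern = 788 mm * 1.015 = 799.8200 mm

799.8200 mm


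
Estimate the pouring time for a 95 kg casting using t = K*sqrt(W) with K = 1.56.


Formula: t = K * sqrt(W)
sqrt(W) = sqrt(95) = 9.74679
t = 1.56 * 9.74679 = 15.2050 s

Answer: 15.2050 s


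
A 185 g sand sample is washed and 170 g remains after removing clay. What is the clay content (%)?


Formula: Clay% = (W_total - W_washed) / W_total * 100
Clay mass = 185 - 170 = 15 g
Clay% = 15 / 185 * 100 = 8.1081%

Final answer: 8.1081%


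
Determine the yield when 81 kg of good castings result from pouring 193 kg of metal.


Formula: Casting Yield = (W_good / W_total) * 100
Yield = (81 kg / 193 kg) * 100 = 41.9689%


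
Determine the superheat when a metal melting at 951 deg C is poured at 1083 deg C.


Formula: Superheat = T_pour - T_melt
Superheat = 1083 - 951 = 132 deg C

Final answer: 132 deg C


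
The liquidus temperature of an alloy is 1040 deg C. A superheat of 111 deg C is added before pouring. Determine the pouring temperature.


Formula: T_pour = T_melt + Superheat
T_pour = 1040 + 111 = 1151 deg C

1151 deg C


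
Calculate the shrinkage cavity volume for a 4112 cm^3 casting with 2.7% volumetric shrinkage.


Formula: V_shrink = V_casting * shrinkage_pct / 100
V_shrink = 4112 cm^3 * 2.7 / 100 = 111.0240 cm^3

Final answer: 111.0240 cm^3


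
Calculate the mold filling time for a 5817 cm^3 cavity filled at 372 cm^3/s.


Formula: t_fill = V_mold / Q_flow
t = 5817 cm^3 / 372 cm^3/s = 15.6371 s

Final answer: 15.6371 s


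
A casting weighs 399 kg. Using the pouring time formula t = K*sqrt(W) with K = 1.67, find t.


Formula: t = K * sqrt(W)
sqrt(W) = sqrt(399) = 19.97498
t = 1.67 * 19.97498 = 33.3582 s

33.3582 s


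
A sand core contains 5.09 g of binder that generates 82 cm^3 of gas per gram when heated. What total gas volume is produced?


Formula: V_gas = W_binder * gas_evolution_rate
V = 5.09 g * 82 cm^3/g = 417.3800 cm^3

Final answer: 417.3800 cm^3


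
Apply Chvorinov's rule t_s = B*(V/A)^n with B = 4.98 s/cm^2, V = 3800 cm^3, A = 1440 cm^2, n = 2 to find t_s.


Formula: t_s = B * (V/A)^n  (Chvorinov's rule, n=2)
Modulus M = V/A = 3800/1440 = 2.638889 cm
M^2 = 2.638889^2 = 6.963735 cm^2
t_s = 4.98 * 6.963735 = 34.6794 s

Final answer: 34.6794 s


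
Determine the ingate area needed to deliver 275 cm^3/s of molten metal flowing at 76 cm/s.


Formula: A_ingate = Q / v  (continuity equation)
A = 275 cm^3/s / 76 cm/s = 3.6184 cm^2

Answer: 3.6184 cm^2


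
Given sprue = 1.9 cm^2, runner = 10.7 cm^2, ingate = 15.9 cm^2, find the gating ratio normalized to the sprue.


Sprue:Runner:Ingate = 1 : 10.7/1.9 : 15.9/1.9 = 1:5.63:8.37

Answer: 1:5.63:8.37


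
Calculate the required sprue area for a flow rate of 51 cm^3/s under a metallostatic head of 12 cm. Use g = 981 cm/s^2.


Formula: v = sqrt(2*g*h), A = Q/v
Velocity: v = sqrt(2 * 981 * 12) = sqrt(23544) = 153.4405 cm/s
Sprue area: A = Q / v = 51 / 153.4405 = 0.3324 cm^2

Final answer: 0.3324 cm^2


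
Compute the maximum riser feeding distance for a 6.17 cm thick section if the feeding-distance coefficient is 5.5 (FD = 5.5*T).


Formula: FD = 5.5 * T  (riser feeding-distance rule)
FD = 5.5 * 6.17 cm = 33.9350 cm


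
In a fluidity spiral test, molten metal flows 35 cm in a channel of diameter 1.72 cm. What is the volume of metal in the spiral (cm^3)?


Formula: V = pi * (d/2)^2 * L  (cylinder volume)
Radius = 1.72/2 = 0.86 cm
V = pi * 0.86^2 * 35 = 81.3233 cm^3

Final answer: 81.3233 cm^3


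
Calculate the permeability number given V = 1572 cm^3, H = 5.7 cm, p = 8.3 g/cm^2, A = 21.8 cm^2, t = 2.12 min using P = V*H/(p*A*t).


Formula: Permeability Number P = (V * H) / (p * A * t)
Numerator: V * H = 1572 * 5.7 = 8960.4
Denominator: p * A * t = 8.3 * 21.8 * 2.12 = 383.5928
P = 8960.4 / 383.5928 = 23.3591


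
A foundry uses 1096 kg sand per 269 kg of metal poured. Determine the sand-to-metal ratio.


Formula: Sand-to-Metal Ratio = W_sand / W_metal
Ratio = 1096 kg / 269 kg = 4.0743

Answer: 4.0743


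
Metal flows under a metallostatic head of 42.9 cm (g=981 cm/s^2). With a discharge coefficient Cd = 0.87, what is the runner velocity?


Formula: v = Cd * sqrt(2 * g * h)  (Torricelli with discharge coefficient)
2*g*h = 2 * 981 * 42.9 = 84169.8 cm^2/s^2
sqrt(84169.8) = 290.12032 cm/s
v = 0.87 * 290.12032 = 252.4047 cm/s

252.4047 cm/s


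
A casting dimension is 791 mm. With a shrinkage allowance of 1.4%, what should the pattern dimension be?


Formula: L_pattern = L_casting * (1 + shrinkage_rate/100)
Shrinkage factor = 1 + 1.4/100 = 1.014
L_pattern = 791 mm * 1.014 = 802.0740 mm

Answer: 802.0740 mm


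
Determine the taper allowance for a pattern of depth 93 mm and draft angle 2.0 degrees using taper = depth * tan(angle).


Formula: taper = depth * tan(draft_angle)
tan(2.0 deg) = 0.0349208
taper = 93 mm * 0.0349208 = 3.2476 mm

Answer: 3.2476 mm


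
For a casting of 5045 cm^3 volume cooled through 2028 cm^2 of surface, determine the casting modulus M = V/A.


Formula: Casting Modulus M = V / A
M = 5045 cm^3 / 2028 cm^2 = 2.4877 cm

Final answer: 2.4877 cm


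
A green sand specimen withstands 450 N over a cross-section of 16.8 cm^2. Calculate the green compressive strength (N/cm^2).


Formula: Compressive Strength = Force / Area
Strength = 450 N / 16.8 cm^2 = 26.7857 N/cm^2

26.7857 N/cm^2


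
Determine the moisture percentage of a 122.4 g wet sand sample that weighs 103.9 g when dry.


Formula: MC = (W_wet - W_dry) / W_wet * 100
Water mass = 122.4 - 103.9 = 18.5 g
MC = 18.5 / 122.4 * 100 = 15.1144%


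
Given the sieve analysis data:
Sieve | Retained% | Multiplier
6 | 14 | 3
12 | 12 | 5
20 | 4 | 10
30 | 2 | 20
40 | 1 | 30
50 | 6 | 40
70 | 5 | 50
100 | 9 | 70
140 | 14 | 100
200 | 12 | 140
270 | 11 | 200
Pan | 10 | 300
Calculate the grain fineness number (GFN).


Formula: GFN = sum(pct * multiplier) / sum(pct)
sum(pct * multiplier) = 9612
sum(pct) = 100
GFN = 9612 / 100 = 96.12

Answer: 96.12


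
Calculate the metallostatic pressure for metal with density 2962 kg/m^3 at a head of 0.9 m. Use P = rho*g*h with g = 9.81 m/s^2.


Formula: P = rho * g * h
rho * g = 2962 * 9.81 = 29057.22 N/m^3
P = 29057.22 * 0.9 = 26151.4980 Pa

Answer: 26151.4980 Pa


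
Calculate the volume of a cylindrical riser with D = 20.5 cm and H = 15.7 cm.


Formula: V = pi * (D/2)^2 * H  (cylinder volume)
Radius = D/2 = 20.5/2 = 10.25 cm
V = pi * 10.25^2 * 15.7 = 5181.9982 cm^3


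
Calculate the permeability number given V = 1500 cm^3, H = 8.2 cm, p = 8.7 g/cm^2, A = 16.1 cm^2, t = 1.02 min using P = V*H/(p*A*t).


Formula: Permeability Number P = (V * H) / (p * A * t)
Numerator: V * H = 1500 * 8.2 = 12300.0
Denominator: p * A * t = 8.7 * 16.1 * 1.02 = 142.8714
P = 12300.0 / 142.8714 = 86.0914

Final answer: 86.0914
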